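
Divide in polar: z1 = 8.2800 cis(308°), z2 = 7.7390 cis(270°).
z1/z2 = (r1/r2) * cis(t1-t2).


r = 8.2800 / 7.7390 = 1.0699
theta = 308° - 270° = 38° = 38° (mod 360)

1.0699 cis(38°)


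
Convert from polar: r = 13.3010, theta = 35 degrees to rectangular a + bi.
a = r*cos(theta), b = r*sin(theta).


a = 13.3010*cos(35°) = 13.3010*0.81915 = 10.8955
b = 13.3010*sin(35°) = 13.3010*0.573576 = 7.6291

10.8955 + 7.6291i


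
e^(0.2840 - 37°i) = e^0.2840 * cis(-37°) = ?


e^0.2840 = 1.3284
cos(-37°) = 0.7986
sin(-37°) = -0.60182
Real = 1.3284*0.7986 = 1.0609
Imag = 1.3284*(-0.60182) = -0.7995

1.0609 - 0.7995i


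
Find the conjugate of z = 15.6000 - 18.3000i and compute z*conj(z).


z_bar = 15.6000 + 18.3000i
z*z_bar = 15.6^2 + (-18.3)^2 = 243.36 + 334.89 = 578.25

z_bar = 15.6000 + 18.3000i, z*z_bar = 578.25


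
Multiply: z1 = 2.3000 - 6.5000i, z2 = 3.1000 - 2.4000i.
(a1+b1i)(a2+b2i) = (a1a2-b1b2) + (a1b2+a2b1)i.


Real = 2.3*3.1 - (-6.5)*(-2.4) = 7.13 - 15.6 = -8.47
Imag = 2.3*(-2.4) + 3.1*(-6.5) = -5.52 - (20.15) = -25.67

-8.4700 - 25.6700i


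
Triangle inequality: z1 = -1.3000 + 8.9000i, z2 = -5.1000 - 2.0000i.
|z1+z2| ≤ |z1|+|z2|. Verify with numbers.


|z1| = sqrt((-1.3)^2 + 8.9^2) = sqrt(80.9) = 8.9944
|z2| = sqrt((-5.1)^2 + (-2)^2) = sqrt(30.01) = 5.4781
z1+z2 = -6.4000 + 6.9000i
|z1+z2| = sqrt(88.57) = 9.4112
|z1|+|z2| = 8.9944 + 5.4781 = 14.4725

|z1+z2| = 9.4112 ≤ |z1|+|z2| = 14.4725 (verified)


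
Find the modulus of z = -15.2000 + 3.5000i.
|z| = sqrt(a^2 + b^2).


|z| = sqrt((-15.2)^2 + 3.5^2) = sqrt(231.04 + 12.25) = sqrt(243.29) = 15.5978

|z| = 15.5978


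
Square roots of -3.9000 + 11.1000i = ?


|z| = sqrt(15.21+123.21) = 11.7652
sqrt((|z|+a)/2) = sqrt((11.7652+(-3.9))/2) = sqrt(3.9326) = 1.9831
sqrt((|z|-a)/2) = sqrt((11.7652-(-3.9))/2) = sqrt(7.8326) = 2.7987

±(1.9831 + 2.7987i) i.e. 1.9831 + 2.7987i and -1.9831 - 2.7987i


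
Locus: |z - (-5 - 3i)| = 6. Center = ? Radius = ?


|z - z0| = r is a circle with center z0 and radius r.
Center = (-5, -3), radius = 6

Circle with center (-5, -3) and radius 6


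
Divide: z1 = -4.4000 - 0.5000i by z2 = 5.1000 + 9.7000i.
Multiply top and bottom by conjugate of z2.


Conjugate of z2 = 5.1000 - 9.7000i
Numerator: (-4.4000 - 0.5000i)(5.1000 - 9.7000i) = -27.2900 + 40.1300i
Denominator: 5.1^2 + 9.7^2 = 120.1
Result = (-27.2900 + 40.1300i)/120.1

-0.2272 + 0.3341i


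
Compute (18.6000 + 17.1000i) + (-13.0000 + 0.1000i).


Real: 18.6 - 13 = 5.6
Imag: 17.1 + 0.1 = 17.2

5.6000 + 17.2000i


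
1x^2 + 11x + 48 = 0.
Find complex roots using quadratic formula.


disc = 11^2 - 4*1*48 = 121 - 192 = -71
sqrt(|disc|) = sqrt(71) = 8.4261
Real part = -11/(2*1) = -5.5000
Imag part = 8.4261/(2*1) = 4.2131

-5.5000 ± 4.2131i


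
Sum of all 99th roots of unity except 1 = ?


With w = e^(2*pi*i/99), all 99 of the 99th roots of unity w^0 = 1, w, ..., w^(98) sum to 0: 1 + w + ... + w^(98) = (1 - w^99)/(1 - w) = 0 since w^99 = 1, w ≠ 1.
Removing the root 1: w + w^2 + ... + w^(98) = 0 - 1 = -1

Sum = -1


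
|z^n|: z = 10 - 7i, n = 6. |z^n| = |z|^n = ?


|z| = sqrt(100+49) = sqrt(149) = 12.2066
|z^6| = |z|^6 = (sqrt(149))^6 = 149^3 = 3307949

|z^6| = 3307949


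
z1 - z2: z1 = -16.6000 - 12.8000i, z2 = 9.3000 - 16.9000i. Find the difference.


Real: -16.6 - 9.3 = -25.9
Imag: -12.8 + 16.9 = 4.1

-25.9000 + 4.1000i


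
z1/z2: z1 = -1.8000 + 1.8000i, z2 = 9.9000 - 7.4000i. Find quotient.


Conjugate of z2 = 9.9000 + 7.4000i
Numerator: (-1.8000 + 1.8000i)(9.9000 + 7.4000i) = -31.1400 + 4.5000i
Denominator: 9.9^2 + (-7.4)^2 = 152.77
Result = (-31.1400 + 4.5000i)/152.77

-0.2038 + 0.0295i


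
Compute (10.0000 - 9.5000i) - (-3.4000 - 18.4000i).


Real: 10 + 3.4 = 13.4
Imag: -9.5 + 18.4 = 8.9

13.4000 + 8.9000i


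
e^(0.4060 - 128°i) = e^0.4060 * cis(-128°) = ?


e^0.4060 = 1.5008
cos(-128°) = -0.6157
sin(-128°) = -0.788
Real = 1.5008*(-0.6157) = -0.9240
Imag = 1.5008*(-0.788) = -1.1826

-0.9240 - 1.1826i


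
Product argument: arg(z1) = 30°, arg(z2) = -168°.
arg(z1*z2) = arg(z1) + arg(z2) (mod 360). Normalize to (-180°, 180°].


arg(z1*z2) = 30° - 168° = -138°
Normalized to (-180°, 180°]: -138°

-138°


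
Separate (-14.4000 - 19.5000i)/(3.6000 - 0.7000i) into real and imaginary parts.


Multiply by conjugate: (-14.4000 - 19.5000i)(3.6000 + 0.7000i) / (3.6^2 + (-0.7)^2)
Numerator real = -14.4*3.6 - (19.5)*(-0.7) = -38.19
Numerator imag = -19.5*3.6 - (-14.4)*(-0.7) = -80.28
Denominator = 13.45
Re(z) = -38.19/13.45 = -2.8394
Im(z) = -80.28/13.45 = -5.9688

Re(z) = -2.8394, Im(z) = -5.9688


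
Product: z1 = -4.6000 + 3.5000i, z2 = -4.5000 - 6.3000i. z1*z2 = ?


Real = -4.6*(-4.5) - 3.5*(-6.3) = 20.7 - (-22.05) = 42.75
Imag = -4.6*(-6.3) - (4.5)*3.5 = 28.98 - (15.75) = 13.23

42.7500 + 13.2300i


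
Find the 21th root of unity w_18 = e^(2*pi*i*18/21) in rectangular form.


Angle = 360*18/21 = 308.5714°
a = cos(308.5714°) = 0.6235
b = sin(308.5714°) = -0.7818

0.6235 - 0.7818i


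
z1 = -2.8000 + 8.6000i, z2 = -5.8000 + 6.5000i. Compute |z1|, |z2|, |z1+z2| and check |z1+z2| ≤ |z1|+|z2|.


|z1| = sqrt((-2.8)^2 + 8.6^2) = sqrt(81.8) = 9.0443
|z2| = sqrt((-5.8)^2 + 6.5^2) = sqrt(75.89) = 8.7115
z1+z2 = -8.6000 + 15.1000i
|z1+z2| = sqrt(301.97) = 17.3773
|z1|+|z2| = 9.0443 + 8.7115 = 17.7558

|z1+z2| = 17.3773 ≤ |z1|+|z2| = 17.7558 (verified)


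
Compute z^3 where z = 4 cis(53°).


r^3 = 4^3 = 64
n*theta = 3*53° = 159° = 159° (mod 360)
a = 64*cos(159°) = -59.7491
b = 64*sin(159°) = 22.9355

64 cis(159°) = -59.7491 + 22.9355i


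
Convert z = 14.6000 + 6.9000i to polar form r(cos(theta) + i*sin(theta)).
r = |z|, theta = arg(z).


r = sqrt(213.16+47.61) = sqrt(260.77) = 16.1484
theta = atan2(6.9, 14.6) = 25.2955 degrees

r = 16.1484, theta = 25.2955 degrees


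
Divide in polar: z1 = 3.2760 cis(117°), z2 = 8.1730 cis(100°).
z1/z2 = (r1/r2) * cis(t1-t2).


r = 3.2760 / 8.1730 = 0.4008
theta = 117° - 100° = 17° = 17° (mod 360)

0.4008 cis(17°)


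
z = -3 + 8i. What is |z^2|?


|z| = sqrt(9+64) = sqrt(73) = 8.5440
|z^2| = |z|^2 = (sqrt(73))^2 = 73

|z^2| = 73


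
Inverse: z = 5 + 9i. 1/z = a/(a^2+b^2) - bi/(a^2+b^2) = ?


|z|^2 = 25+81 = 106
1/z = (5 - 9i)/106

1/z = 0.0472 - 0.0849i


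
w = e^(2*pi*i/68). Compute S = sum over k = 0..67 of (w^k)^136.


The roots are w_k = w^k with w = e^(2*pi*i/68), and (w^k)^136 = (w^136)^k.
So S = 1 + u + u^2 + ... + u^(67) with u = w^136.
136 = 2*68 + 0, so 136 is a multiple of 68 and u = (w^68)^2 = 1.
Every one of the 68 terms equals 1: S = 68

S = 68


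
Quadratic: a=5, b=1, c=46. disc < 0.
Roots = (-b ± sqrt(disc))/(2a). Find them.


disc = 1^2 - 4*5*46 = 1 - 920 = -919
sqrt(|disc|) = sqrt(919) = 30.3150
Real part = -1/(2*5) = -0.1000
Imag part = 30.3150/(2*5) = 3.0315

-0.1000 ± 3.0315i


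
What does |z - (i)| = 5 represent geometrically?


|z - z0| = r is a circle with center z0 and radius r.
Center = (0, 1), radius = 5

Circle with center (0, 1) and radius 5


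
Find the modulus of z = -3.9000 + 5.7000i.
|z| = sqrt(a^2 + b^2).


|z| = sqrt((-3.9)^2 + 5.7^2) = sqrt(15.21 + 32.49) = sqrt(47.7) = 6.9065

|z| = 6.9065


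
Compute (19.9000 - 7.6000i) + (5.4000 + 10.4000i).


Real: 19.9 + 5.4 = 25.3
Imag: -7.6 + 10.4 = 2.8

25.3000 + 2.8000i


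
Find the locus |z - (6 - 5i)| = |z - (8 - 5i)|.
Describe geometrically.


Equal distances means the locus is the perpendicular bisector of z1 and z2.
Midpoint = ((6+8)/2, (-5+(-5))/2) = (7.0000, -5.0000)

Perpendicular bisector through (7.0000, -5.0000)


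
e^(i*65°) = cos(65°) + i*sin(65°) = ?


cos(65°) = 0.4226
sin(65°) = 0.9063

e^(i*65°) = 0.4226 + 0.9063i


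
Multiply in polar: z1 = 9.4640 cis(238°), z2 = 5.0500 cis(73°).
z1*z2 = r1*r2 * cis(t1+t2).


r = 9.4640 * 5.0500 = 47.7932
theta = 238° + 73° = 311° = 311° (mod 360)

47.7932 cis(311°)


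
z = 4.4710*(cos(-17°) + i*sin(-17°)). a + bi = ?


a = 4.4710*cos(-17°) = 4.4710*0.9563 = 4.2756
b = 4.4710*sin(-17°) = 4.4710*(-0.29237) = -1.3072

4.2756 - 1.3072i


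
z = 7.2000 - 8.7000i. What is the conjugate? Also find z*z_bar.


z_bar = 7.2000 + 8.7000i
z*z_bar = 7.2^2 + (-8.7)^2 = 51.84 + 75.69 = 127.53

z_bar = 7.2000 + 8.7000i, z*z_bar = 127.53


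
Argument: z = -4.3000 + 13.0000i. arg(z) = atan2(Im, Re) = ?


Re = -4.3, Im = 13
arg = atan2(13, -4.3) = 108.3026 degrees

arg(z) = 108.3026 degrees


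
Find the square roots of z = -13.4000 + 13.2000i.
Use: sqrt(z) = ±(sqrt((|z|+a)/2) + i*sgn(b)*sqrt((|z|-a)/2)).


|z| = sqrt(179.56+174.24) = 18.8096
sqrt((|z|+a)/2) = sqrt((18.8096+(-13.4))/2) = sqrt(2.7048) = 1.6446
sqrt((|z|-a)/2) = sqrt((18.8096-(-13.4))/2) = sqrt(16.1048) = 4.0131

±(1.6446 + 4.0131i) i.e. 1.6446 + 4.0131i and -1.6446 - 4.0131i


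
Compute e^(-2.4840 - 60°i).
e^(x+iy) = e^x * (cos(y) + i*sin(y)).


e^-2.4840 = 0.0834
cos(-60°) = 0.5
sin(-60°) = -0.866
Real = 0.0834*0.5 = 0.0417
Imag = 0.0834*(-0.866) = -0.0722

0.0417 - 0.0722i


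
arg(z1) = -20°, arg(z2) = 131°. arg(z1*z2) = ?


arg(z1*z2) = -20° + 131° = 111°
Normalized to (-180°, 180°]: 111°

111°


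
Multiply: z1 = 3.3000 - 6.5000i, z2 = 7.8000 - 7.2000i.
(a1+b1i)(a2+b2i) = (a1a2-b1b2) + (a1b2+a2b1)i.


Real = 3.3*7.8 - (-6.5)*(-7.2) = 25.74 - 46.8 = -21.06
Imag = 3.3*(-7.2) + 7.8*(-6.5) = -23.76 - (50.7) = -74.46

-21.0600 - 74.4600i


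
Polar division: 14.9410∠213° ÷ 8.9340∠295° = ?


r = 14.9410 / 8.9340 = 1.6724
theta = 213° - 295° = -82° = 278° (mod 360)

1.6724 cis(278°)


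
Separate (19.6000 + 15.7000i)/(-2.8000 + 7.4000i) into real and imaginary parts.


Multiply by conjugate: (19.6000 + 15.7000i)(-2.8000 - 7.4000i) / ((-2.8)^2 + 7.4^2)
Numerator real = 19.6*(-2.8) + 15.7*7.4 = 61.3
Numerator imag = 15.7*(-2.8) - 19.6*7.4 = -189
Denominator = 62.6
Re(z) = 61.3/62.6 = 0.9792
Im(z) = -189/62.6 = -3.0192

Re(z) = 0.9792, Im(z) = -3.0192


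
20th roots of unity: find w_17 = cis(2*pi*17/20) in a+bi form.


Angle = 360*17/20 = 306°
a = cos(306°) = 0.5878
b = sin(306°) = -0.8090

0.5878 - 0.8090i


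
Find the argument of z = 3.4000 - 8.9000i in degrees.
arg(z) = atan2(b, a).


Re = 3.4, Im = -8.9
arg = atan2(-8.9, 3.4) = -69.0920 degrees

arg(z) = -69.0920 degrees


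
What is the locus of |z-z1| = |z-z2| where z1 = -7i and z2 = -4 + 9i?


Equal distances means the locus is the perpendicular bisector of z1 and z2.
Midpoint = ((0+(-4))/2, (-7+9)/2) = (-2.0000, 1.0000)

Perpendicular bisector through (-2.0000, 1.0000)


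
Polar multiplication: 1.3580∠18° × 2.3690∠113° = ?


r = 1.3580 * 2.3690 = 3.2171
theta = 18° + 113° = 131° = 131° (mod 360)

3.2171 cis(131°)


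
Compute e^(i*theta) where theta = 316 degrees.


cos(316°) = 0.7193
sin(316°) = -0.6947

e^(i*316°) = 0.7193 - 0.6947i


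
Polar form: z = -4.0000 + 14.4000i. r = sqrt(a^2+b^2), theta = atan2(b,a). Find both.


r = sqrt(16+207.36) = sqrt(223.36) = 14.9452
theta = atan2(14.4, -4) = 105.5241 degrees

r = 14.9452, theta = 105.5241 degrees


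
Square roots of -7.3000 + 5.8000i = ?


|z| = sqrt(53.29+33.64) = 9.3236
sqrt((|z|+a)/2) = sqrt((9.3236+(-7.3))/2) = sqrt(1.0118) = 1.0059
sqrt((|z|-a)/2) = sqrt((9.3236-(-7.3))/2) = sqrt(8.3118) = 2.8830

±(1.0059 + 2.8830i) i.e. 1.0059 + 2.8830i and -1.0059 - 2.8830i


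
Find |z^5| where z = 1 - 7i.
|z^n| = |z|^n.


|z| = sqrt(1+49) = sqrt(50) = 7.0711
|z^5| = |z|^5 = (sqrt(50))^5 = 50^2 * sqrt(50) = 2500*sqrt(50)

|z^5| = 2500*sqrt(50) ≈ 17677.6695


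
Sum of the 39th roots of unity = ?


The sum of all 39th roots of unity is 0.
Geometric series: (1 - w^39)/(1 - w) = (1-1)/(1-w) = 0 since w^39 = 1, w ≠ 1.
Alternatively: coefficient of z^38 in z^39 - 1 is 0.

0


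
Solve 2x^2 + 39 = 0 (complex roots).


disc = 0^2 - 4*2*39 = 0 - 312 = -312
sqrt(|disc|) = sqrt(312) = 17.6635
Real part = 0/(2*2) = 0
Imag part = 17.6635/(2*2) = 4.4159

0 ± 4.4159i


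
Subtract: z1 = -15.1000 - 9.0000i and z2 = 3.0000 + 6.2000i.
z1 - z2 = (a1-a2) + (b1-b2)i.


Real: -15.1 - 3 = -18.1
Imag: -9 - 6.2 = -15.2

-18.1000 - 15.2000i


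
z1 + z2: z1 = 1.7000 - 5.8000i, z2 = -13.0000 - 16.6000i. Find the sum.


Real: 1.7 - 13 = -11.3
Imag: -5.8 - 16.6 = -22.4

-11.3000 - 22.4000i


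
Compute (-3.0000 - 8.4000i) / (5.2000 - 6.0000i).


Conjugate of z2 = 5.2000 + 6.0000i
Numerator: (-3.0000 - 8.4000i)(5.2000 + 6.0000i) = 34.8000 - 61.6800i
Denominator: 5.2^2 + (-6)^2 = 63.04
Result = (34.8000 - 61.6800i)/63.04

0.5520 - 0.9784i


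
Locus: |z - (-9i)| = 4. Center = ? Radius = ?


|z - z0| = r is a circle with center z0 and radius r.
Center = (0, -9), radius = 4

Circle with center (0, -9) and radius 4


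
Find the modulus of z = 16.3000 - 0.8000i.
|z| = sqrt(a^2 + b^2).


|z| = sqrt(16.3^2 + (-0.8)^2) = sqrt(265.69 + 0.64) = sqrt(266.33) = 16.3196

|z| = 16.3196


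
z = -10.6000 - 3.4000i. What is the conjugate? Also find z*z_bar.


z_bar = -10.6000 + 3.4000i
z*z_bar = (-10.6)^2 + (-3.4)^2 = 112.36 + 11.56 = 123.92

z_bar = -10.6000 + 3.4000i, z*z_bar = 123.92


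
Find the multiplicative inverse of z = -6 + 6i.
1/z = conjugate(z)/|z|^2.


|z|^2 = 36+36 = 72
1/z = (-6 - 6i)/72

1/z = -0.0833 - 0.0833i


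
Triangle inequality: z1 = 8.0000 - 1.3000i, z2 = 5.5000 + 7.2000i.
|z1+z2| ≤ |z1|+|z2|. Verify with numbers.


|z1| = sqrt(8^2 + (-1.3)^2) = sqrt(65.69) = 8.1049
|z2| = sqrt(5.5^2 + 7.2^2) = sqrt(82.09) = 9.0604
z1+z2 = 13.5000 + 5.9000i
|z1+z2| = sqrt(217.06) = 14.7330
|z1|+|z2| = 8.1049 + 9.0604 = 17.1653

|z1+z2| = 14.7330 ≤ |z1|+|z2| = 17.1653 (verified)


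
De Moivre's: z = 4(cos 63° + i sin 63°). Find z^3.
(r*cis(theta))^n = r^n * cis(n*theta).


r^3 = 4^3 = 64
n*theta = 3*63° = 189° = 189° (mod 360)
a = 64*cos(189°) = -63.2121
b = 64*sin(189°) = -10.0118

64 cis(189°) = -63.2121 - 10.0118i


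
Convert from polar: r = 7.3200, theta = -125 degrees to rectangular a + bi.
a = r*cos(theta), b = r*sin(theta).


a = 7.3200*cos(-125°) = 7.3200*(-0.57358) = -4.1986
b = 7.3200*sin(-125°) = 7.3200*(-0.81915) = -5.9962

-4.1986 - 5.9962i


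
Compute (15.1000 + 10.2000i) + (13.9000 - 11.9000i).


Real: 15.1 + 13.9 = 29
Imag: 10.2 - 11.9 = -1.7

29.0000 - 1.7000i


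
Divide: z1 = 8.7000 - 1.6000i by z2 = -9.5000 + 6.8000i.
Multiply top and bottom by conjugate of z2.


Conjugate of z2 = -9.5000 - 6.8000i
Numerator: (8.7000 - 1.6000i)(-9.5000 - 6.8000i) = -93.5300 - 43.9600i
Denominator: (-9.5)^2 + 6.8^2 = 136.49
Result = (-93.5300 - 43.9600i)/136.49

-0.6853 - 0.3221i


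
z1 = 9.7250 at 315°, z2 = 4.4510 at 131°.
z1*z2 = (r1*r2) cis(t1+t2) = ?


r = 9.7250 * 4.4510 = 43.2860
theta = 315° + 131° = 446° = 86° (mod 360)

43.2860 cis(86°)


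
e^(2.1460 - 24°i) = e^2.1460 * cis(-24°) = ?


e^2.1460 = 8.5506
cos(-24°) = 0.91355
sin(-24°) = -0.406737
Real = 8.5506*0.91355 = 7.8114
Imag = 8.5506*(-0.406737) = -3.4778

7.8114 - 3.4778i


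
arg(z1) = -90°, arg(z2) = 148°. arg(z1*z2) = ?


arg(z1*z2) = -90° + 148° = 58°
Normalized to (-180°, 180°]: 58°

58°


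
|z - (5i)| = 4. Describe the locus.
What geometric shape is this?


|z - z0| = r is a circle with center z0 and radius r.
Center = (0, 5), radius = 4

Circle with center (0, 5) and radius 4


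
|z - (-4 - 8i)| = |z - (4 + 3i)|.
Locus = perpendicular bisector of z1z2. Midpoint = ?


Equal distances means the locus is the perpendicular bisector of z1 and z2.
Midpoint = ((-4+4)/2, (-8+3)/2) = (0, -2.5000)

Perpendicular bisector through (0, -2.5000)


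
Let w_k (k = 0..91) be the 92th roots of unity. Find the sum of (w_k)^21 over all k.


The roots are w_k = w^k with w = e^(2*pi*i/92), and (w^k)^21 = (w^21)^k.
So S = 1 + u + u^2 + ... + u^(91) with u = w^21.
21 = 0*92 + 21, so 21 is not a multiple of 92: u = w^21 ≠ 1 (w is a primitive 92th root), while u^92 = (w^92)^21 = 1.
Geometric series: S = (1 - u^92)/(1 - u) = (1 - 1)/(1 - u) = 0

S = 0


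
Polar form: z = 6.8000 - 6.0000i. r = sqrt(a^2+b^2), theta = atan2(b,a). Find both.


r = sqrt(46.24+36) = sqrt(82.24) = 9.0686
theta = atan2(-6, 6.8) = -41.4237 degrees

r = 9.0686, theta = -41.4237 degrees


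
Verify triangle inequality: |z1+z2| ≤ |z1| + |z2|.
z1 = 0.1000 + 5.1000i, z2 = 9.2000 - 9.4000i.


|z1| = sqrt(0.1^2 + 5.1^2) = sqrt(26.02) = 5.1010
|z2| = sqrt(9.2^2 + (-9.4)^2) = sqrt(173) = 13.1529
z1+z2 = 9.3000 - 4.3000i
|z1+z2| = sqrt(104.98) = 10.2460
|z1|+|z2| = 5.1010 + 13.1529 = 18.2539

|z1+z2| = 10.2460 ≤ |z1|+|z2| = 18.2539 (verified)


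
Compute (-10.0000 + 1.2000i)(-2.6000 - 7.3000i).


Real = -10*(-2.6) - 1.2*(-7.3) = 26 - (-8.76) = 34.76
Imag = -10*(-7.3) - (2.6)*1.2 = 73 - (3.12) = 69.88

34.7600 + 69.8800i


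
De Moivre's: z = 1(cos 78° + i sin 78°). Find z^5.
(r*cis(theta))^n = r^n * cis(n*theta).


r^5 = 1^5 = 1
n*theta = 5*78° = 390° = 30° (mod 360)
a = 1*cos(30°) = 0.8660
b = 1*sin(30°) = 0.5000

1 cis(30°) = 0.8660 + 0.5000i


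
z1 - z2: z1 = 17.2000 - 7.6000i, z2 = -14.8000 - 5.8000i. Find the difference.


Real: 17.2 + 14.8 = 32
Imag: -7.6 + 5.8 = -1.8

32.0000 - 1.8000i


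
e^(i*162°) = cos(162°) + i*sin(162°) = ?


cos(162°) = -0.9511
sin(162°) = 0.3090

e^(i*162°) = -0.9511 + 0.3090i


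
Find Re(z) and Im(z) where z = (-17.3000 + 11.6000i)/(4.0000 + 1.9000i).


Multiply by conjugate: (-17.3000 + 11.6000i)(4.0000 - 1.9000i) / (4^2 + 1.9^2)
Numerator real = -17.3*4 + 11.6*1.9 = -47.16
Numerator imag = 11.6*4 - (-17.3)*1.9 = 79.27
Denominator = 19.61
Re(z) = -47.16/19.61 = -2.4049
Im(z) = 79.27/19.61 = 4.0423

Re(z) = -2.4049, Im(z) = 4.0423


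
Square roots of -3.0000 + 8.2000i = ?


|z| = sqrt(9+67.24) = 8.7316
sqrt((|z|+a)/2) = sqrt((8.7316+(-3))/2) = sqrt(2.8658) = 1.6929
sqrt((|z|-a)/2) = sqrt((8.7316-(-3))/2) = sqrt(5.8658) = 2.4219

±(1.6929 + 2.4219i) i.e. 1.6929 + 2.4219i and -1.6929 - 2.4219i


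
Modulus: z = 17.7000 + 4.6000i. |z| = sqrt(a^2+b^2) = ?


|z| = sqrt(17.7^2 + 4.6^2) = sqrt(313.29 + 21.16) = sqrt(334.45) = 18.2880

|z| = 18.2880


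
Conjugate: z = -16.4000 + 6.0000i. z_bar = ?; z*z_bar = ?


z_bar = -16.4000 - 6.0000i
z*z_bar = (-16.4)^2 + 6^2 = 268.96 + 36 = 304.96

z_bar = -16.4000 - 6.0000i, z*z_bar = 304.96


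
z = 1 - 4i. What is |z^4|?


|z| = sqrt(1+16) = sqrt(17) = 4.1231
|z^4| = |z|^4 = (sqrt(17))^4 = 17^2 = 289

|z^4| = 289


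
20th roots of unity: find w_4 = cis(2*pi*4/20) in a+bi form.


Angle = 360*4/20 = 72°
a = cos(72°) = 0.3090
b = sin(72°) = 0.9511

0.3090 + 0.9511i


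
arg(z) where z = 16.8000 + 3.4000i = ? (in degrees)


Re = 16.8, Im = 3.4
arg = atan2(3.4, 16.8) = 11.4410 degrees

arg(z) = 11.4410 degrees


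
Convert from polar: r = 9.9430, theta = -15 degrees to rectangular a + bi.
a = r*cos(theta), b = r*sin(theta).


a = 9.9430*cos(-15°) = 9.9430*0.96593 = 9.6042
b = 9.9430*sin(-15°) = 9.9430*(-0.25882) = -2.5734

9.6042 - 2.5734i


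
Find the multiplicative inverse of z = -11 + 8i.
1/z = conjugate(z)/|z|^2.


|z|^2 = 121+64 = 185
1/z = (-11 - 8i)/185

1/z = -0.0595 - 0.0432i


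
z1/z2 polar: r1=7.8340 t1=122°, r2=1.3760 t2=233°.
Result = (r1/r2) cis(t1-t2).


r = 7.8340 / 1.3760 = 5.6933
theta = 122° - 233° = -111° = 249° (mod 360)

5.6933 cis(249°)


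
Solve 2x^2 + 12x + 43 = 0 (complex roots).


disc = 12^2 - 4*2*43 = 144 - 344 = -200
sqrt(|disc|) = sqrt(200) = 14.1421
Real part = -12/(2*2) = -3.0000
Imag part = 14.1421/(2*2) = 3.5355

-3.0000 ± 3.5355i


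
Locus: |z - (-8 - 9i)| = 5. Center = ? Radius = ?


|z - z0| = r is a circle with center z0 and radius r.
Center = (-8, -9), radius = 5

Circle with center (-8, -9) and radius 5


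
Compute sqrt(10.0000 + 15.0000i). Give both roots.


|z| = sqrt(100+225) = 18.0278
sqrt((|z|+a)/2) = sqrt((18.0278+10)/2) = sqrt(14.0139) = 3.7435
sqrt((|z|-a)/2) = sqrt((18.0278-10)/2) = sqrt(4.0139) = 2.0035

±(3.7435 + 2.0035i) i.e. 3.7435 + 2.0035i and -3.7435 - 2.0035i


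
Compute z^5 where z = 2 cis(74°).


r^5 = 2^5 = 32
n*theta = 5*74° = 370° = 10° (mod 360)
a = 32*cos(10°) = 31.5138
b = 32*sin(10°) = 5.5567

32 cis(10°) = 31.5138 + 5.5567i


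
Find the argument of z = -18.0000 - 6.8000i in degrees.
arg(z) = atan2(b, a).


Re = -18, Im = -6.8
arg = atan2(-6.8, -18) = -159.3045 degrees

arg(z) = -159.3045 degrees


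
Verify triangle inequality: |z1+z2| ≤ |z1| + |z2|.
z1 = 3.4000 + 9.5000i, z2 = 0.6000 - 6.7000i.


|z1| = sqrt(3.4^2 + 9.5^2) = sqrt(101.81) = 10.0901
|z2| = sqrt(0.6^2 + (-6.7)^2) = sqrt(45.25) = 6.7268
z1+z2 = 4.0000 + 2.8000i
|z1+z2| = sqrt(23.84) = 4.8826
|z1|+|z2| = 10.0901 + 6.7268 = 16.8169

|z1+z2| = 4.8826 ≤ |z1|+|z2| = 16.8169 (verified)


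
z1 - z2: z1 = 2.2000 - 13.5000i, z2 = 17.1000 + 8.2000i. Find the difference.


Real: 2.2 - 17.1 = -14.9
Imag: -13.5 - 8.2 = -21.7

-14.9000 - 21.7000i


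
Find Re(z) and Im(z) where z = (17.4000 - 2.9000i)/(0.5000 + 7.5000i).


Multiply by conjugate: (17.4000 - 2.9000i)(0.5000 - 7.5000i) / (0.5^2 + 7.5^2)
Numerator real = 17.4*0.5 - (2.9)*7.5 = -13.05
Numerator imag = -2.9*0.5 - 17.4*7.5 = -131.95
Denominator = 56.5
Re(z) = -13.05/56.5 = -0.2310
Im(z) = -131.95/56.5 = -2.3354

Re(z) = -0.2310, Im(z) = -2.3354


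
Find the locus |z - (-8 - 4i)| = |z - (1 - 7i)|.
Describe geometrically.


Equal distances means the locus is the perpendicular bisector of z1 and z2.
Midpoint = ((-8+1)/2, (-4+(-7))/2) = (-3.5000, -5.5000)

Perpendicular bisector through (-3.5000, -5.5000)


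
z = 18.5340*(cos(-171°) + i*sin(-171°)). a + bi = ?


a = 18.5340*cos(-171°) = 18.5340*(-0.98769) = -18.3058
b = 18.5340*sin(-171°) = 18.5340*(-0.1564345) = -2.8994

-18.3058 - 2.8994i


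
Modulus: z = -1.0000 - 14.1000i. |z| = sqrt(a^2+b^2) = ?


|z| = sqrt((-1)^2 + (-14.1)^2) = sqrt(1 + 198.81) = sqrt(199.81) = 14.1354

|z| = 14.1354


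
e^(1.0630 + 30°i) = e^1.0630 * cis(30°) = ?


e^1.0630 = 2.8950
cos(30°) = 0.86603
sin(30°) = 0.5
Real = 2.8950*0.86603 = 2.5072
Imag = 2.8950*0.5 = 1.4475

2.5072 + 1.4475i


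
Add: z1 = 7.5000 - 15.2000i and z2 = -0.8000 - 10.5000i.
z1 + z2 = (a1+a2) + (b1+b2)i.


Real: 7.5 - 0.8 = 6.7
Imag: -15.2 - 10.5 = -25.7

6.7000 - 25.7000i


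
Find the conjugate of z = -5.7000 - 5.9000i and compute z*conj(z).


z_bar = -5.7000 + 5.9000i
z*z_bar = (-5.7)^2 + (-5.9)^2 = 32.49 + 34.81 = 67.3

z_bar = -5.7000 + 5.9000i, z*z_bar = 67.3


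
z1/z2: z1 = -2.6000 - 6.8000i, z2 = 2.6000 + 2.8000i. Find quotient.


Conjugate of z2 = 2.6000 - 2.8000i
Numerator: (-2.6000 - 6.8000i)(2.6000 - 2.8000i) = -25.8000 - 10.4000i
Denominator: 2.6^2 + 2.8^2 = 14.6
Result = (-25.8000 - 10.4000i)/14.6

-1.7671 - 0.7123i


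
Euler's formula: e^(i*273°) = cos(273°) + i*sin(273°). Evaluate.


cos(273°) = 0.0523
sin(273°) = -0.9986

e^(i*273°) = 0.0523 - 0.9986i


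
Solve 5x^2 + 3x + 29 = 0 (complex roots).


disc = 3^2 - 4*5*29 = 9 - 580 = -571
sqrt(|disc|) = sqrt(571) = 23.8956
Real part = -3/(2*5) = -0.3000
Imag part = 23.8956/(2*5) = 2.3896

-0.3000 ± 2.3896i


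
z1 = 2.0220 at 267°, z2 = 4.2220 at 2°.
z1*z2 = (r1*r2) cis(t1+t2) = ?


r = 2.0220 * 4.2220 = 8.5369
theta = 267° + 2° = 269° = 269° (mod 360)

8.5369 cis(269°)


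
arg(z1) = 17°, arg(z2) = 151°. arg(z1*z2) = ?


arg(z1*z2) = 17° + 151° = 168°
Normalized to (-180°, 180°]: 168°

168°


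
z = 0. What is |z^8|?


|z| = sqrt(0+0) = sqrt(0) = 0
|z^8| = |z|^8 = 0^8 = 0

|z^8| = 0


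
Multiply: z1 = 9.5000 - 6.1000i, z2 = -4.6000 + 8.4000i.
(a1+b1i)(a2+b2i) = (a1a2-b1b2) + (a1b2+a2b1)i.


Real = 9.5*(-4.6) - (-6.1)*8.4 = -43.7 - (-51.24) = 7.54
Imag = 9.5*8.4 - (4.6)*(-6.1) = 79.8 + 28.06 = 107.86

7.5400 + 107.8600i


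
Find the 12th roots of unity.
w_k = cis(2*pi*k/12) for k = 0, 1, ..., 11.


The 12th roots of unity are cis(360k/12°) for k=0..11
Angle step = 360/12 = 30°
Primitive root: cis(30°)
Primitive root = 0.8660 + 0.5000i

12 roots at angles: 0°, 30°, 60°, 90°, 120°, 150°, 180°, 210°, 240°, 270°, 300°, 330°


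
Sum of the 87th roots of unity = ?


The sum of all 87th roots of unity is 0.
Geometric series: (1 - w^87)/(1 - w) = (1-1)/(1-w) = 0 since w^87 = 1, w ≠ 1.
Alternatively: coefficient of z^86 in z^87 - 1 is 0.

0


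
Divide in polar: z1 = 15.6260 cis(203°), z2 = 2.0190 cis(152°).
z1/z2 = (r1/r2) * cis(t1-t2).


r = 15.6260 / 2.0190 = 7.7395
theta = 203° - 152° = 51° = 51° (mod 360)

7.7395 cis(51°)


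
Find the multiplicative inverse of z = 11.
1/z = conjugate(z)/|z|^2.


|z|^2 = 121+0 = 121
1/z = (11 - 0i)/121

1/z = 0.0909 + 0i


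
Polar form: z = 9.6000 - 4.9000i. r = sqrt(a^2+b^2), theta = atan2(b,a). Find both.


r = sqrt(92.16+24.01) = sqrt(116.17) = 10.7782
theta = atan2(-4.9, 9.6) = -27.0405 degrees

r = 10.7782, theta = -27.0405 degrees


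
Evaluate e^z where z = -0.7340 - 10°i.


e^-0.7340 = 0.4800
cos(-10°) = 0.9848
sin(-10°) = -0.1736
Real = 0.4800*0.9848 = 0.4727
Imag = 0.4800*(-0.1736) = -0.0833

0.4727 - 0.0833i


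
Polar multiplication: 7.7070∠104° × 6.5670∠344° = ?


r = 7.7070 * 6.5670 = 50.6119
theta = 104° + 344° = 448° = 88° (mod 360)

50.6119 cis(88°)


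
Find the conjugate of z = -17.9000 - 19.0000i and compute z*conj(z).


z_bar = -17.9000 + 19.0000i
z*z_bar = (-17.9)^2 + (-19)^2 = 320.41 + 361 = 681.41

z_bar = -17.9000 + 19.0000i, z*z_bar = 681.41


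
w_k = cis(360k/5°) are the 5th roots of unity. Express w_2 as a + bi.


Angle = 360*2/5 = 144°
a = cos(144°) = -0.8090
b = sin(144°) = 0.5878

-0.8090 + 0.5878i


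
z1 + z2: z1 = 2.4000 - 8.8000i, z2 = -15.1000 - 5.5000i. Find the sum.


Real: 2.4 - 15.1 = -12.7
Imag: -8.8 - 5.5 = -14.3

-12.7000 - 14.3000i


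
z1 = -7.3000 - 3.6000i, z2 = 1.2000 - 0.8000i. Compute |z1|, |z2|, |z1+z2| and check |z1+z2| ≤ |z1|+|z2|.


|z1| = sqrt((-7.3)^2 + (-3.6)^2) = sqrt(66.25) = 8.1394
|z2| = sqrt(1.2^2 + (-0.8)^2) = sqrt(2.08) = 1.4422
z1+z2 = -6.1000 - 4.4000i
|z1+z2| = sqrt(56.57) = 7.5213
|z1|+|z2| = 8.1394 + 1.4422 = 9.5816

|z1+z2| = 7.5213 ≤ |z1|+|z2| = 9.5816 (verified)


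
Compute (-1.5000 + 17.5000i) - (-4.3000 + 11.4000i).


Real: -1.5 + 4.3 = 2.8
Imag: 17.5 - 11.4 = 6.1

2.8000 + 6.1000i


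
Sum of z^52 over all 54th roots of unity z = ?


The roots are w_k = w^k with w = e^(2*pi*i/54), and (w^k)^52 = (w^52)^k.
So S = 1 + u + u^2 + ... + u^(53) with u = w^52.
52 = 0*54 + 52, so 52 is not a multiple of 54: u = w^52 ≠ 1 (w is a primitive 54th root), while u^54 = (w^54)^52 = 1.
Geometric series: S = (1 - u^54)/(1 - u) = (1 - 1)/(1 - u) = 0

S = 0


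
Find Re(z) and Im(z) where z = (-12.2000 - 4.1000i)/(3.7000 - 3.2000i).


Multiply by conjugate: (-12.2000 - 4.1000i)(3.7000 + 3.2000i) / (3.7^2 + (-3.2)^2)
Numerator real = -12.2*3.7 - (4.1)*(-3.2) = -32.02
Numerator imag = -4.1*3.7 - (-12.2)*(-3.2) = -54.21
Denominator = 23.93
Re(z) = -32.02/23.93 = -1.3381
Im(z) = -54.21/23.93 = -2.2654

Re(z) = -1.3381, Im(z) = -2.2654


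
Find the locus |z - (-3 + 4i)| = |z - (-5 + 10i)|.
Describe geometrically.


Equal distances means the locus is the perpendicular bisector of z1 and z2.
Midpoint = ((-3+(-5))/2, (4+10)/2) = (-4.0000, 7.0000)

Perpendicular bisector through (-4.0000, 7.0000)


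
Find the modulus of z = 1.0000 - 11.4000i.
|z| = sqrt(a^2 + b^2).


|z| = sqrt(1^2 + (-11.4)^2) = sqrt(1 + 129.96) = sqrt(130.96) = 11.4438

|z| = 11.4438


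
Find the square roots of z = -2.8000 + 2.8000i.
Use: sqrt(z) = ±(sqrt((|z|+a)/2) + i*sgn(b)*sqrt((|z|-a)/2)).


|z| = sqrt(7.84+7.84) = 3.9598
sqrt((|z|+a)/2) = sqrt((3.9598+(-2.8))/2) = sqrt(0.5799) = 0.7615
sqrt((|z|-a)/2) = sqrt((3.9598-(-2.8))/2) = sqrt(3.3799) = 1.8385

±(0.7615 + 1.8385i) i.e. 0.7615 + 1.8385i and -0.7615 - 1.8385i


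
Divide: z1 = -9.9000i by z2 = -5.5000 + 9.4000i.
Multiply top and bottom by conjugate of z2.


Conjugate of z2 = -5.5000 - 9.4000i
Numerator: (-9.9000i)(-5.5000 - 9.4000i) = -93.0600 + 54.4500i
Denominator: (-5.5)^2 + 9.4^2 = 118.61
Result = (-93.0600 + 54.4500i)/118.61

-0.7846 + 0.4591i


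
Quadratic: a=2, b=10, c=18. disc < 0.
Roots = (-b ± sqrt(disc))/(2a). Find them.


disc = 10^2 - 4*2*18 = 100 - 144 = -44
sqrt(|disc|) = sqrt(44) = 6.6332
Real part = -10/(2*2) = -2.5000
Imag part = 6.6332/(2*2) = 1.6583

-2.5000 ± 1.6583i


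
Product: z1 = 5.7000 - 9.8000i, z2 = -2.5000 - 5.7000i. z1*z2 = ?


Real = 5.7*(-2.5) - (-9.8)*(-5.7) = -14.25 - 55.86 = -70.11
Imag = 5.7*(-5.7) - (2.5)*(-9.8) = -32.49 + 24.5 = -7.99

-70.1100 - 7.9900i


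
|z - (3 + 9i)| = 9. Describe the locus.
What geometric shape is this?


|z - z0| = r is a circle with center z0 and radius r.
Center = (3, 9), radius = 9

Circle with center (3, 9) and radius 9


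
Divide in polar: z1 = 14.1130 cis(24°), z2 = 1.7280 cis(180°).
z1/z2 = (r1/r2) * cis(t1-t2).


r = 14.1130 / 1.7280 = 8.1672
theta = 24° - 180° = -156° = 204° (mod 360)

8.1672 cis(204°)


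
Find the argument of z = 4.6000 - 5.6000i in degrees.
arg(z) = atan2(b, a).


Re = 4.6, Im = -5.6
arg = atan2(-5.6, 4.6) = -50.5993 degrees

arg(z) = -50.5993 degrees


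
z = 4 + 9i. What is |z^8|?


|z| = sqrt(16+81) = sqrt(97) = 9.8489
|z^8| = |z|^8 = (sqrt(97))^8 = 97^4 = 88529281

|z^8| = 88529281


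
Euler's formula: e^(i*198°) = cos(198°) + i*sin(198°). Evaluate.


cos(198°) = -0.9511
sin(198°) = -0.3090

e^(i*198°) = -0.9511 - 0.3090i


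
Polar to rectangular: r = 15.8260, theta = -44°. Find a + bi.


a = 15.8260*cos(-44°) = 15.8260*0.71934 = 11.3843
b = 15.8260*sin(-44°) = 15.8260*(-0.69466) = -10.9937

11.3843 - 10.9937i


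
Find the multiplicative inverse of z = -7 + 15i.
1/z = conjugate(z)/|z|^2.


|z|^2 = 49+225 = 274
1/z = (-7 - 15i)/274

1/z = -0.0255 - 0.0547i


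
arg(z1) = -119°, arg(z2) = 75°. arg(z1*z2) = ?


arg(z1*z2) = -119° + 75° = -44°
Normalized to (-180°, 180°]: -44°

-44°


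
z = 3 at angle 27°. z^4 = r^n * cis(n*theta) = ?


r^4 = 3^4 = 81
n*theta = 4*27° = 108° = 108° (mod 360)
a = 81*cos(108°) = -25.0304
b = 81*sin(108°) = 77.0356

81 cis(108°) = -25.0304 + 77.0356i


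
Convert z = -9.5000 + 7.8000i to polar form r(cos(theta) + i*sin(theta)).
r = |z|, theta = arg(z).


r = sqrt(90.25+60.84) = sqrt(151.09) = 12.2919
theta = atan2(7.8, -9.5) = 140.6122 degrees

r = 12.2919, theta = 140.6122 degrees


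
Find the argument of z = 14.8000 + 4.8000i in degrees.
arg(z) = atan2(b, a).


Re = 14.8, Im = 4.8
arg = atan2(4.8, 14.8) = 17.9691 degrees

arg(z) = 17.9691 degrees


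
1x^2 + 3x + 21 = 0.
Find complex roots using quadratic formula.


disc = 3^2 - 4*1*21 = 9 - 84 = -75
sqrt(|disc|) = sqrt(75) = 8.6603
Real part = -3/(2*1) = -1.5000
Imag part = 8.6603/(2*1) = 4.3301

-1.5000 ± 4.3301i


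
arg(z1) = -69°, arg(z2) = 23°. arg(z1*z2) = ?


arg(z1*z2) = -69° + 23° = -46°
Normalized to (-180°, 180°]: -46°

-46°


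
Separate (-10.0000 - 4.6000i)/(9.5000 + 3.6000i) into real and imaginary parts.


Multiply by conjugate: (-10.0000 - 4.6000i)(9.5000 - 3.6000i) / (9.5^2 + 3.6^2)
Numerator real = -10*9.5 - (4.6)*3.6 = -111.56
Numerator imag = -4.6*9.5 - (-10)*3.6 = -7.7
Denominator = 103.21
Re(z) = -111.56/103.21 = -1.0809
Im(z) = -7.7/103.21 = -0.0746

Re(z) = -1.0809, Im(z) = -0.0746


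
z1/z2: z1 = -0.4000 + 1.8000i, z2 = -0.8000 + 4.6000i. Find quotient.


Conjugate of z2 = -0.8000 - 4.6000i
Numerator: (-0.4000 + 1.8000i)(-0.8000 - 4.6000i) = 8.6000 + 0.4000i
Denominator: (-0.8)^2 + 4.6^2 = 21.8
Result = (8.6000 + 0.4000i)/21.8

0.3945 + 0.0183i


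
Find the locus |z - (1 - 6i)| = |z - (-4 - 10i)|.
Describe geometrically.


Equal distances means the locus is the perpendicular bisector of z1 and z2.
Midpoint = ((1+(-4))/2, (-6+(-10))/2) = (-1.5000, -8.0000)

Perpendicular bisector through (-1.5000, -8.0000)


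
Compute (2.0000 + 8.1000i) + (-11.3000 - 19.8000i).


Real: 2 - 11.3 = -9.3
Imag: 8.1 - 19.8 = -11.7

-9.3000 - 11.7000i


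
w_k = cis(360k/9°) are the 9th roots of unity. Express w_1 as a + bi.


Angle = 360*1/9 = 40°
a = cos(40°) = 0.7660
b = sin(40°) = 0.6428

0.7660 + 0.6428i


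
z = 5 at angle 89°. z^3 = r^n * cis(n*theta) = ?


r^3 = 5^3 = 125
n*theta = 3*89° = 267° = 267° (mod 360)
a = 125*cos(267°) = -6.5420
b = 125*sin(267°) = -124.8287

125 cis(267°) = -6.5420 - 124.8287i


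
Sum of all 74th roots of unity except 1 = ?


With w = e^(2*pi*i/74), all 74 of the 74th roots of unity w^0 = 1, w, ..., w^(73) sum to 0: 1 + w + ... + w^(73) = (1 - w^74)/(1 - w) = 0 since w^74 = 1, w ≠ 1.
Removing the root 1: w + w^2 + ... + w^(73) = 0 - 1 = -1

Sum = -1


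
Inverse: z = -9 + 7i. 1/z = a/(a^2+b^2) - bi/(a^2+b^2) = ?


|z|^2 = 81+49 = 130
1/z = (-9 - 7i)/130

1/z = -0.0692 - 0.0538i


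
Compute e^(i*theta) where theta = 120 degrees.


cos(120°) = -0.5000
sin(120°) = 0.8660

e^(i*120°) = -0.5000 + 0.8660i


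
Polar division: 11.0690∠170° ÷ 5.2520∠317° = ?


r = 11.0690 / 5.2520 = 2.1076
theta = 170° - 317° = -147° = 213° (mod 360)

2.1076 cis(213°)


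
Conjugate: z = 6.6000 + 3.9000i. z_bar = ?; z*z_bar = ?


z_bar = 6.6000 - 3.9000i
z*z_bar = 6.6^2 + 3.9^2 = 43.56 + 15.21 = 58.77

z_bar = 6.6000 - 3.9000i, z*z_bar = 58.77


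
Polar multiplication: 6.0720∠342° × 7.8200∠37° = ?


r = 6.0720 * 7.8200 = 47.4830
theta = 342° + 37° = 379° = 19° (mod 360)

47.4830 cis(19°)


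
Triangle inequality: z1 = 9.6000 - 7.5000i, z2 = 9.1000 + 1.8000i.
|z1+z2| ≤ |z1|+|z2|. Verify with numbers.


|z1| = sqrt(9.6^2 + (-7.5)^2) = sqrt(148.41) = 12.1824
|z2| = sqrt(9.1^2 + 1.8^2) = sqrt(86.05) = 9.2763
z1+z2 = 18.7000 - 5.7000i
|z1+z2| = sqrt(382.18) = 19.5494
|z1|+|z2| = 12.1824 + 9.2763 = 21.4587

|z1+z2| = 19.5494 ≤ |z1|+|z2| = 21.4587 (verified)


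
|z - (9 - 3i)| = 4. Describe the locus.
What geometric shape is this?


|z - z0| = r is a circle with center z0 and radius r.
Center = (9, -3), radius = 4

Circle with center (9, -3) and radius 4


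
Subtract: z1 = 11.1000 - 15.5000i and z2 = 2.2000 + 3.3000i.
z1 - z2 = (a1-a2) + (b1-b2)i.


Real: 11.1 - 2.2 = 8.9
Imag: -15.5 - 3.3 = -18.8

8.9000 - 18.8000i


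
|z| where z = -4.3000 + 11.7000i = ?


|z| = sqrt((-4.3)^2 + 11.7^2) = sqrt(18.49 + 136.89) = sqrt(155.38) = 12.4652

|z| = 12.4652


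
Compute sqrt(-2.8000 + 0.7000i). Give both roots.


|z| = sqrt(7.84+0.49) = 2.8862
sqrt((|z|+a)/2) = sqrt((2.8862+(-2.8))/2) = sqrt(0.0431) = 0.2076
sqrt((|z|-a)/2) = sqrt((2.8862-(-2.8))/2) = sqrt(2.8431) = 1.6861

±(0.2076 + 1.6861i) i.e. 0.2076 + 1.6861i and -0.2076 - 1.6861i


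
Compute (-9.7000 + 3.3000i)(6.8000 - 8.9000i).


Real = -9.7*6.8 - 3.3*(-8.9) = -65.96 - (-29.37) = -36.59
Imag = -9.7*(-8.9) + 6.8*3.3 = 86.33 + 22.44 = 108.77

-36.5900 + 108.7700i


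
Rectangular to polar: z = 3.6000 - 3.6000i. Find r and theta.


r = sqrt(12.96+12.96) = sqrt(25.92) = 5.0912
theta = atan2(-3.6, 3.6) = -45.0000 degrees

r = 5.0912, theta = -45.0000 degrees


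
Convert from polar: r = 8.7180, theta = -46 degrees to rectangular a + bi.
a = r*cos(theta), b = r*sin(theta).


a = 8.7180*cos(-46°) = 8.7180*0.69466 = 6.0560
b = 8.7180*sin(-46°) = 8.7180*(-0.71934) = -6.2712

6.0560 - 6.2712i


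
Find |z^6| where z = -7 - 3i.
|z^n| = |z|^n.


|z| = sqrt(49+9) = sqrt(58) = 7.6158
|z^6| = |z|^6 = (sqrt(58))^6 = 58^3 = 195112

|z^6| = 195112


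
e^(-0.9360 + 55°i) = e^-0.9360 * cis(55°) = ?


e^-0.9360 = 0.3922
cos(55°) = 0.5736
sin(55°) = 0.8192
Real = 0.3922*0.5736 = 0.2250
Imag = 0.3922*0.8192 = 0.3213

0.2250 + 0.3213i


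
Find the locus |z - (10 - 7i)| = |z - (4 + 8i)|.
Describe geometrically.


Equal distances means the locus is the perpendicular bisector of z1 and z2.
Midpoint = ((10+4)/2, (-7+8)/2) = (7.0000, 0.5000)

Perpendicular bisector through (7.0000, 0.5000)


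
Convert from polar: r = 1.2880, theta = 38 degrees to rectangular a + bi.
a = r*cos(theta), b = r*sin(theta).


a = 1.2880*cos(38°) = 1.2880*0.78801 = 1.0150
b = 1.2880*sin(38°) = 1.2880*0.6157 = 0.7930

1.0150 + 0.7930i


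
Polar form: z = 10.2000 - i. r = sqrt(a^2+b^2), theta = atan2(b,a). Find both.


r = sqrt(104.04+1) = sqrt(105.04) = 10.2489
theta = atan2(-1, 10.2) = -5.5993 degrees

r = 10.2489, theta = -5.5993 degrees


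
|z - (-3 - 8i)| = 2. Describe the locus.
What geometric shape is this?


|z - z0| = r is a circle with center z0 and radius r.
Center = (-3, -8), radius = 2

Circle with center (-3, -8) and radius 2


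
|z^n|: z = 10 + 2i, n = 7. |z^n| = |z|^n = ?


|z| = sqrt(100+4) = sqrt(104) = 10.1980
|z^7| = |z|^7 = (sqrt(104))^7 = 104^3 * sqrt(104) = 1124864*sqrt(104)

|z^7| = 1124864*sqrt(104) ≈ 11471406.9723


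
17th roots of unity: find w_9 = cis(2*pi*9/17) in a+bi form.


Angle = 360*9/17 = 190.5882°
a = cos(190.5882°) = -0.9830
b = sin(190.5882°) = -0.1837

-0.9830 - 0.1837i


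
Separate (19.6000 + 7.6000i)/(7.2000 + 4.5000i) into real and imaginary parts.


Multiply by conjugate: (19.6000 + 7.6000i)(7.2000 - 4.5000i) / (7.2^2 + 4.5^2)
Numerator real = 19.6*7.2 + 7.6*4.5 = 175.32
Numerator imag = 7.6*7.2 - 19.6*4.5 = -33.48
Denominator = 72.09
Re(z) = 175.32/72.09 = 2.4320
Im(z) = -33.48/72.09 = -0.4644

Re(z) = 2.4320, Im(z) = -0.4644


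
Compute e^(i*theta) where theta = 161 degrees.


cos(161°) = -0.9455
sin(161°) = 0.3256

e^(i*161°) = -0.9455 + 0.3256i


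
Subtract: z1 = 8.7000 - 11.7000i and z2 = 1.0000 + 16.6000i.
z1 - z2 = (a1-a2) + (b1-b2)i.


Real: 8.7 - 1 = 7.7
Imag: -11.7 - 16.6 = -28.3

7.7000 - 28.3000i


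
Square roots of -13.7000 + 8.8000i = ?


|z| = sqrt(187.69+77.44) = 16.2828
sqrt((|z|+a)/2) = sqrt((16.2828+(-13.7))/2) = sqrt(1.2914) = 1.1364
sqrt((|z|-a)/2) = sqrt((16.2828-(-13.7))/2) = sqrt(14.9914) = 3.8719

±(1.1364 + 3.8719i) i.e. 1.1364 + 3.8719i and -1.1364 - 3.8719i


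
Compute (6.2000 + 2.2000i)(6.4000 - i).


Real = 6.2*6.4 - 2.2*(-1) = 39.68 - (-2.2) = 41.88
Imag = 6.2*(-1) + 6.4*2.2 = -6.2 + 14.08 = 7.88

41.8800 + 7.8800i


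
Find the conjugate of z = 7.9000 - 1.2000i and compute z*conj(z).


z_bar = 7.9000 + 1.2000i
z*z_bar = 7.9^2 + (-1.2)^2 = 62.41 + 1.44 = 63.85

z_bar = 7.9000 + 1.2000i, z*z_bar = 63.85


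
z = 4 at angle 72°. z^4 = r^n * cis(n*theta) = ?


r^4 = 4^4 = 256
n*theta = 4*72° = 288° = 288° (mod 360)
a = 256*cos(288°) = 79.1084
b = 256*sin(288°) = -243.4705

256 cis(288°) = 79.1084 - 243.4705i


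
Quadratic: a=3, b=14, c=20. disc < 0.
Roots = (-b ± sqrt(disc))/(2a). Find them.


disc = 14^2 - 4*3*20 = 196 - 240 = -44
sqrt(|disc|) = sqrt(44) = 6.6332
Real part = -14/(2*3) = -2.3333
Imag part = 6.6332/(2*3) = 1.1055

-2.3333 ± 1.1055i


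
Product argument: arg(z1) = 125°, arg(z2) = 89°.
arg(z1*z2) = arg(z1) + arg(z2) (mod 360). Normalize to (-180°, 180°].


arg(z1*z2) = 125° + 89° = 214°
Normalized to (-180°, 180°]: -146°

-146°


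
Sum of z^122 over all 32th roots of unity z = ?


The roots are w_k = w^k with w = e^(2*pi*i/32), and (w^k)^122 = (w^122)^k.
So S = 1 + u + u^2 + ... + u^(31) with u = w^122.
122 = 3*32 + 26, so 122 is not a multiple of 32: u = (w^32)^3 * w^26 = w^26 ≠ 1 (w is a primitive 32th root), while u^32 = (w^32)^122 = 1.
Geometric series: S = (1 - u^32)/(1 - u) = (1 - 1)/(1 - u) = 0

S = 0


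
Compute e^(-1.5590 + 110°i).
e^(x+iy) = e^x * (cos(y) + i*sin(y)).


e^-1.5590 = 0.21035
cos(110°) = -0.342
sin(110°) = 0.9397
Real = 0.21035*(-0.342) = -0.0719
Imag = 0.21035*0.9397 = 0.1977

-0.0719 + 0.1977i
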